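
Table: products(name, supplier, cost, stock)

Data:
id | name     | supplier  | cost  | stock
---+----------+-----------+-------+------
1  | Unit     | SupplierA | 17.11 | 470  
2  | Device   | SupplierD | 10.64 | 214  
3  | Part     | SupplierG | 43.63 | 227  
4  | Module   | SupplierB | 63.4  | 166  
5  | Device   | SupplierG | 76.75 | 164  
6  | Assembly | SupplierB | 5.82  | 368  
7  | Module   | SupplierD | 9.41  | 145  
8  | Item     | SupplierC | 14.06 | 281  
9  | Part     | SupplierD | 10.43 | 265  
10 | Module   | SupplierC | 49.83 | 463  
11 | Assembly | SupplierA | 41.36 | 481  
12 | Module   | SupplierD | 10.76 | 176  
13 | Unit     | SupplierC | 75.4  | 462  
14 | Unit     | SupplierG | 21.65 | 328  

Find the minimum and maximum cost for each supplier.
SELECT supplier, MIN(cost), MAX(cost)
FROM products
GROUP BY supplier

Result:
  SupplierA: min=17.11, max=41.36
  SupplierB: min=5.82, max=63.40
  SupplierC: min=14.06, max=75.40
  SupplierD: min=9.41, max=10.76
  SupplierG: min=21.65, max=76.75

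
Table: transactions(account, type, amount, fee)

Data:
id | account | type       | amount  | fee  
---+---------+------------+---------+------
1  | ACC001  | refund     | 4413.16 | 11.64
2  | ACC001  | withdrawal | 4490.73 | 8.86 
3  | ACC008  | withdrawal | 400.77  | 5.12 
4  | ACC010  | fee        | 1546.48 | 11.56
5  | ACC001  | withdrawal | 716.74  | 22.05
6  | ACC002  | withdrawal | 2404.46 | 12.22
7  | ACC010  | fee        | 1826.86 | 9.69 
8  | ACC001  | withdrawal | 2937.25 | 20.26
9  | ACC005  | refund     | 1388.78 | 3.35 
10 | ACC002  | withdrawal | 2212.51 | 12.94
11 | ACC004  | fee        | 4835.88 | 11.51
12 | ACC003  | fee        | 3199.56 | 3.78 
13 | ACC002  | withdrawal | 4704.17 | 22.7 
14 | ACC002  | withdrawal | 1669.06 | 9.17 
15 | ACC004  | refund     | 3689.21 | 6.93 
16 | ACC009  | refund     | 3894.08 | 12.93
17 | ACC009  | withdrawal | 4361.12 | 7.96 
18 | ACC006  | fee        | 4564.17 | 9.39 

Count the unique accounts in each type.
SELECT type, COUNT(DISTINCT account)
FROM transactions
GROUP BY type

Result:
  fee: 4 distinct
  refund: 4 distinct
  withdrawal: 4 distinct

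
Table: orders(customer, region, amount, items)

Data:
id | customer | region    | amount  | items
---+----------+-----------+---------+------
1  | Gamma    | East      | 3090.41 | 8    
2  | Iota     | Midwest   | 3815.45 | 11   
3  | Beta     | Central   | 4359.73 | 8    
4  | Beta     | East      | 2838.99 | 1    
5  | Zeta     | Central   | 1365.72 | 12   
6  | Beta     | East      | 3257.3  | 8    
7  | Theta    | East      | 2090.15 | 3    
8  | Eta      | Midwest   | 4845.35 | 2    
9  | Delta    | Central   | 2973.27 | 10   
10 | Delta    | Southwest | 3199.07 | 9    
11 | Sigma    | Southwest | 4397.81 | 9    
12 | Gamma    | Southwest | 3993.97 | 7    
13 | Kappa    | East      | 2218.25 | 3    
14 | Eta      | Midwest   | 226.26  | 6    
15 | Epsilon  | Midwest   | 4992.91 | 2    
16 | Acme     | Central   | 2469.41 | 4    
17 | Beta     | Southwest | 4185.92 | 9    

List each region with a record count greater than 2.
SELECT region, COUNT(*) as cnt
FROM orders
GROUP BY region
HAVING COUNT(*) > 2

Result:
  Central: 4
  East: 5
  Midwest: 4
  Southwest: 4

Note: HAVING filters groups after aggregation, WHERE filters rows before.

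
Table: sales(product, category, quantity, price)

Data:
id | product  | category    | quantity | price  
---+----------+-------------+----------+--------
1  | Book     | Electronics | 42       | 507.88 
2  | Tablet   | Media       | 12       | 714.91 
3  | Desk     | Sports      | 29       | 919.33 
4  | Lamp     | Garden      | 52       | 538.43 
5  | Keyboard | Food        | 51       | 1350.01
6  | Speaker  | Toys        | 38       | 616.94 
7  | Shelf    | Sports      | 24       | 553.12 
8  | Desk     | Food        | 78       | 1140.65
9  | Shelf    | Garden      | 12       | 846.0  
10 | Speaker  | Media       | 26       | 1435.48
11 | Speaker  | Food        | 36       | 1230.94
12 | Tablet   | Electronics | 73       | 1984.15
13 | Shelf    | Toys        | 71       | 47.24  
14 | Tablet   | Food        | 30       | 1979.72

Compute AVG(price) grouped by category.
SELECT category, AVG(price) as result
FROM sales
GROUP BY category

Result:
  Electronics: 1246.02
  Food: 1425.33
  Garden: 692.22
  Media: 1075.20
  Sports: 736.23
  Toys: 332.09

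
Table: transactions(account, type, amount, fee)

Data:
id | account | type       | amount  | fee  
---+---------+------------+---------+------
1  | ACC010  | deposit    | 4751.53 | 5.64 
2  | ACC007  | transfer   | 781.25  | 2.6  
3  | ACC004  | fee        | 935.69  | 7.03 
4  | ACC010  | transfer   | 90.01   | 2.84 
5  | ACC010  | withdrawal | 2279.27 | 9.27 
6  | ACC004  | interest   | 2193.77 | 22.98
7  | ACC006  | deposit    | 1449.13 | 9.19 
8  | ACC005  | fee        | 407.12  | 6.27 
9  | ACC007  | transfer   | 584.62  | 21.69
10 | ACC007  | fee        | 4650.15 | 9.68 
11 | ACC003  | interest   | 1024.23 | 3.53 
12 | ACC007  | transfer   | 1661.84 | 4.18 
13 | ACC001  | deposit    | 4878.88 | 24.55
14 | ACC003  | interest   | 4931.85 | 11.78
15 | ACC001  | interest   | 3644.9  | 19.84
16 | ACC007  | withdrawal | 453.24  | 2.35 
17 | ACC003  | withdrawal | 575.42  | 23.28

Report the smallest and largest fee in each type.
SELECT type, MIN(fee), MAX(fee)
FROM transactions
GROUP BY type

Result:
  deposit: min=5.64, max=24.55
  fee: min=6.27, max=9.68
  interest: min=3.53, max=22.98
  transfer: min=2.60, max=21.69
  withdrawal: min=2.35, max=23.28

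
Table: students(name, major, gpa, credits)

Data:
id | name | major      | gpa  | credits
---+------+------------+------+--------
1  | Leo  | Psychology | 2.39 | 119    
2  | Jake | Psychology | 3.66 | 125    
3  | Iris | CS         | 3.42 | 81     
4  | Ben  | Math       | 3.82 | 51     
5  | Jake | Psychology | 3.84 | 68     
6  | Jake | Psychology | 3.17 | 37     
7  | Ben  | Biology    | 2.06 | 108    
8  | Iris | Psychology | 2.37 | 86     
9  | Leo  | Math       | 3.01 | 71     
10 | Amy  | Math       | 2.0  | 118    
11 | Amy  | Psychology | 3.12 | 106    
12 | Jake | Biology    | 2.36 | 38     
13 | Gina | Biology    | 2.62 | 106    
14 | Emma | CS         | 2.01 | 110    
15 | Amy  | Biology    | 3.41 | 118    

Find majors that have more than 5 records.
SELECT major, COUNT(*) as cnt
FROM students
GROUP BY major
HAVING COUNT(*) > 5

Result:
  Psychology: 6

Note: HAVING filters groups after aggregation, WHERE filters rows before.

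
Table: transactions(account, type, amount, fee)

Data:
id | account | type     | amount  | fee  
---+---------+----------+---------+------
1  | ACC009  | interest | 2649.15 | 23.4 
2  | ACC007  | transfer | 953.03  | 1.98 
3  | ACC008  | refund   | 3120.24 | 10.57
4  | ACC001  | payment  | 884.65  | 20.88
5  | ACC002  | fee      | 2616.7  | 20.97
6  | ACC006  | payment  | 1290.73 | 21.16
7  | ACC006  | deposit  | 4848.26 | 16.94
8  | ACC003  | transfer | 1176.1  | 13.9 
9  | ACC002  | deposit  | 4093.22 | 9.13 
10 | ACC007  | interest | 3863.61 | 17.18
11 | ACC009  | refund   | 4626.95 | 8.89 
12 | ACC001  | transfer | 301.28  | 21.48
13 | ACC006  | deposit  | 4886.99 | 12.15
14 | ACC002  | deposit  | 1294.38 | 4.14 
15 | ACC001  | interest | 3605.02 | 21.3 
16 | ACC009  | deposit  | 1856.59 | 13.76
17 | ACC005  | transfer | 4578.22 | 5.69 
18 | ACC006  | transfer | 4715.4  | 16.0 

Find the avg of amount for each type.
SELECT type, AVG(amount) as result
FROM transactions
GROUP BY type

Result:
  deposit: 3395.89
  fee: 2616.70
  interest: 3372.59
  payment: 1087.69
  refund: 3873.60
  transfer: 2344.81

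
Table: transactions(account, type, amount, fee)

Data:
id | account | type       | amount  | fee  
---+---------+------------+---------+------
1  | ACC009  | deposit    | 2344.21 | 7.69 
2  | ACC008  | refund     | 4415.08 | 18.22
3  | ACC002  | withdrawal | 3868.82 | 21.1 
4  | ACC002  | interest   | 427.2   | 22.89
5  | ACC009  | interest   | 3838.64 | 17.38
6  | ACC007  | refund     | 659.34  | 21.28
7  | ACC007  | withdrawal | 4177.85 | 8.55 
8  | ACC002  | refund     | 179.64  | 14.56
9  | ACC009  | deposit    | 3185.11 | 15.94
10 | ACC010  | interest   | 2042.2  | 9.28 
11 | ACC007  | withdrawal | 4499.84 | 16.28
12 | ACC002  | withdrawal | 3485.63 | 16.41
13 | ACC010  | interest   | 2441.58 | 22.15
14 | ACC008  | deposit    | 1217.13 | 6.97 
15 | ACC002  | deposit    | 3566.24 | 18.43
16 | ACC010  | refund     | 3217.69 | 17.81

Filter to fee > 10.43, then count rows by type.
SELECT type, COUNT(*)
FROM transactions
WHERE fee > 10.43
GROUP BY type

Note: WHERE filters rows before grouping.

Result:
  deposit: 2
  interest: 3
  refund: 4
  withdrawal: 3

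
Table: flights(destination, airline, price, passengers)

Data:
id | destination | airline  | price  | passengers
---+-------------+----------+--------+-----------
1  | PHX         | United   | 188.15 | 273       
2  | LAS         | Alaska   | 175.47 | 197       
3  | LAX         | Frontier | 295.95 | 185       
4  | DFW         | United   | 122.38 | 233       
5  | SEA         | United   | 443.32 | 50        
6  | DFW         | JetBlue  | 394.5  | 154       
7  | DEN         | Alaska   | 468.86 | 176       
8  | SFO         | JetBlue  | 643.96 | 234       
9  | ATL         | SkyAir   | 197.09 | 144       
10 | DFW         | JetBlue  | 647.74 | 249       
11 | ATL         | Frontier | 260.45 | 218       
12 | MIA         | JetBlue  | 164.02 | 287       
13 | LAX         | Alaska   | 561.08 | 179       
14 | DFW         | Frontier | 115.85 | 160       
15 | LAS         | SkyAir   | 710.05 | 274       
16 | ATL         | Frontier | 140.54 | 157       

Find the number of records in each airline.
SELECT airline, COUNT(*) as count
FROM flights
GROUP BY airline

Result:
  Alaska: 3
  Frontier: 4
  JetBlue: 4
  SkyAir: 2
  United: 3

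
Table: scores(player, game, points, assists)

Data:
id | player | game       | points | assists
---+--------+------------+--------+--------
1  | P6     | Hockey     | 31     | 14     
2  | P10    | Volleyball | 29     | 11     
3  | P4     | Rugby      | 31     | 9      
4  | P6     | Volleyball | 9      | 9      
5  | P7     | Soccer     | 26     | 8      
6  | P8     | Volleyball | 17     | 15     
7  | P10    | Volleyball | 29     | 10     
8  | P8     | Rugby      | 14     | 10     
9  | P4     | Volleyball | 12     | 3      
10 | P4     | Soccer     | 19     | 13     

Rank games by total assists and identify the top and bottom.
SELECT game, SUM(assists)
FROM scores
GROUP BY game
ORDER BY SUM(assists)

All groups:
  Hockey: 14
  Rugby: 19
  Soccer: 21
  Volleyball: 48

Highest: Volleyball (48)
Lowest: Hockey (14)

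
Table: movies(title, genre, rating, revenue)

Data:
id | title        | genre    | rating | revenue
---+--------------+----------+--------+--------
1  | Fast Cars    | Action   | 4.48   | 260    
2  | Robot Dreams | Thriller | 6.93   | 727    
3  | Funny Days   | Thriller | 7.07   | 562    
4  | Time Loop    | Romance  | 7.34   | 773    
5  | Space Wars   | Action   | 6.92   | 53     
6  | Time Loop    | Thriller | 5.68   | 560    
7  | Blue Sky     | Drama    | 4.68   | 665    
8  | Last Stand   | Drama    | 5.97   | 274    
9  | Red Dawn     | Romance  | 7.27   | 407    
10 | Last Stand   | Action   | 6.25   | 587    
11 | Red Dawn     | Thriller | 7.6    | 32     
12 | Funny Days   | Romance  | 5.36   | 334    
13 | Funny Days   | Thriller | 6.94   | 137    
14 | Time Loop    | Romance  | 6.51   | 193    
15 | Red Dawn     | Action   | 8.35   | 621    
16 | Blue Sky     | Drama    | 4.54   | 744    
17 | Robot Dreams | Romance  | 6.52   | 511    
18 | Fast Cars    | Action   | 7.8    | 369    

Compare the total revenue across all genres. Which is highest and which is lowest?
SELECT genre, SUM(revenue)
FROM movies
GROUP BY genre
ORDER BY SUM(revenue)

All groups:
  Drama: 1683
  Action: 1890
  Thriller: 2018
  Romance: 2218

Highest: Romance (2218)
Lowest: Drama (1683)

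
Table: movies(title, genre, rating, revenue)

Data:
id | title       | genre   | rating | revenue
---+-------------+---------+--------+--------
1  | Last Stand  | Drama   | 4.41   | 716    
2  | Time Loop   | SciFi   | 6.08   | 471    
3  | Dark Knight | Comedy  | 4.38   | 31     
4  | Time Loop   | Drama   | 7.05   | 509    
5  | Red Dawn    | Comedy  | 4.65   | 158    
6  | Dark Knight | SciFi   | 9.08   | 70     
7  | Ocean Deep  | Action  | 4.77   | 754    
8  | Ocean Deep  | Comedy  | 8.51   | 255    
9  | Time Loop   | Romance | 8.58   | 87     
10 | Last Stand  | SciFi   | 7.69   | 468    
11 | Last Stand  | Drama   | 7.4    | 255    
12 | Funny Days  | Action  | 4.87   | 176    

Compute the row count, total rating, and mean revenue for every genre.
SELECT genre,
       COUNT(*) as cnt,
       SUM(rating) as total_rating,
       AVG(revenue) as avg_revenue
FROM movies
GROUP BY genre

Result:
  Action: 2 records, 9.64 total rating, 465.00 avg revenue
  Comedy: 3 records, 17.54 total rating, 148.00 avg revenue
  Drama: 3 records, 18.86 total rating, 493.33 avg revenue
  Romance: 1 records, 8.58 total rating, 87.00 avg revenue
  SciFi: 3 records, 22.85 total rating, 336.33 avg revenue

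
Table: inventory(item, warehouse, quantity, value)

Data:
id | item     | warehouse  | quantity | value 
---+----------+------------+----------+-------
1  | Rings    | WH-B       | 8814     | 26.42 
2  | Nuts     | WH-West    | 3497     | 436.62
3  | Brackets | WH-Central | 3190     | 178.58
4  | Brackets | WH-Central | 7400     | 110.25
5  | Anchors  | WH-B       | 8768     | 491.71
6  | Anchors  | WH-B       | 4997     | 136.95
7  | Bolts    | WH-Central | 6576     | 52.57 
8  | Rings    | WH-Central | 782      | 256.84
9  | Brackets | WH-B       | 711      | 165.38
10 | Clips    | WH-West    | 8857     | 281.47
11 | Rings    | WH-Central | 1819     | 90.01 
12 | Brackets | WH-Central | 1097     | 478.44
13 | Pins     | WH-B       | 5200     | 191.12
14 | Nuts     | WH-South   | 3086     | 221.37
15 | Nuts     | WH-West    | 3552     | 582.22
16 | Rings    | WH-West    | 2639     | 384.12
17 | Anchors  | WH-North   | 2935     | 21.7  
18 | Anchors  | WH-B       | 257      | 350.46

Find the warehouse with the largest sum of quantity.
SELECT warehouse, SUM(quantity) as val
FROM inventory
GROUP BY warehouse
ORDER BY val DESC
LIMIT 1

Result: WH-B with sum(quantity) = 28747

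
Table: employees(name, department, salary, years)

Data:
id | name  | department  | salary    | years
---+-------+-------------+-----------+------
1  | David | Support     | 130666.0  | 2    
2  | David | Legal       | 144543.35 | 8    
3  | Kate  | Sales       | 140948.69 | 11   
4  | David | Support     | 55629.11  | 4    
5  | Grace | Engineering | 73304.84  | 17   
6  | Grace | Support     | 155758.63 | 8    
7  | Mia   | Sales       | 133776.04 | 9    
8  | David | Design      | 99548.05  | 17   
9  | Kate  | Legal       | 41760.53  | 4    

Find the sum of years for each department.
SELECT department, SUM(years) as result
FROM employees
GROUP BY department

Result:
  Design: 17
  Engineering: 17
  Legal: 12
  Sales: 20
  Support: 14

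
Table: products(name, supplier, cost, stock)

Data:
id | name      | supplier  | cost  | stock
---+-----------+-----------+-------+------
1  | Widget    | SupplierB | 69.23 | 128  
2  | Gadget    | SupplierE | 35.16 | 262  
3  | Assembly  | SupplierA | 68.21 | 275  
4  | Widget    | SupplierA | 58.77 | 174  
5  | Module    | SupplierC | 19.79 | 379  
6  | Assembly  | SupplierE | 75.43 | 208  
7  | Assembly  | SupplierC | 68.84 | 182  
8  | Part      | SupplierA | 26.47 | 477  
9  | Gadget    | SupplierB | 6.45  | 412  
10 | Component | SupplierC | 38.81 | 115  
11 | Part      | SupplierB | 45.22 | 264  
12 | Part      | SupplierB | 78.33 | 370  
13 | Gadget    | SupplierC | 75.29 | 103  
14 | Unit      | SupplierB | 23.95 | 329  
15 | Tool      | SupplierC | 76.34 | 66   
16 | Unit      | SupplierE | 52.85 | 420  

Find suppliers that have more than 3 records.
SELECT supplier, COUNT(*) as cnt
FROM products
GROUP BY supplier
HAVING COUNT(*) > 3

Result:
  SupplierB: 5
  SupplierC: 5

Note: HAVING filters groups after aggregation, WHERE filters rows before.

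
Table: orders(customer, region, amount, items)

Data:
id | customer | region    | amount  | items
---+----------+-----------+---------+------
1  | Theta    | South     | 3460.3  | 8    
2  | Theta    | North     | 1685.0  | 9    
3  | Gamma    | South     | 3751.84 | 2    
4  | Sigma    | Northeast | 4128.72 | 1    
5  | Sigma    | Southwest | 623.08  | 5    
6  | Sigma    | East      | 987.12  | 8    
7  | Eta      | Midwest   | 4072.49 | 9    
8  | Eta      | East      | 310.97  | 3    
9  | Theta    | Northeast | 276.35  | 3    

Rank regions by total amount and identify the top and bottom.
SELECT region, SUM(amount)
FROM orders
GROUP BY region
ORDER BY SUM(amount)

All groups:
  Southwest: 623.08
  East: 1298.09
  North: 1685.00
  Midwest: 4072.49
  Northeast: 4405.07
  South: 7212.14

Highest: South (7212.14)
Lowest: Southwest (623.08)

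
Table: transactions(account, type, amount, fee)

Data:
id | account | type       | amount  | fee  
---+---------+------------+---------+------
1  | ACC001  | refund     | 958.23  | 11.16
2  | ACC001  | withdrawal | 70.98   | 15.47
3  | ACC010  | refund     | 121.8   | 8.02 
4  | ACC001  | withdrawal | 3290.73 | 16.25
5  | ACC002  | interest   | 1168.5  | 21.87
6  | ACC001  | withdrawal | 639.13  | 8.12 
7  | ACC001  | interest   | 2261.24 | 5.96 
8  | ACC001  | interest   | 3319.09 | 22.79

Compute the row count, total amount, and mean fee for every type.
SELECT type,
       COUNT(*) as cnt,
       SUM(amount) as total_amount,
       AVG(fee) as avg_fee
FROM transactions
GROUP BY type

Result:
  interest: 3 records, 6748.83 total amount, 16.87 avg fee
  refund: 2 records, 1080.03 total amount, 9.59 avg fee
  withdrawal: 3 records, 4000.84 total amount, 13.28 avg fee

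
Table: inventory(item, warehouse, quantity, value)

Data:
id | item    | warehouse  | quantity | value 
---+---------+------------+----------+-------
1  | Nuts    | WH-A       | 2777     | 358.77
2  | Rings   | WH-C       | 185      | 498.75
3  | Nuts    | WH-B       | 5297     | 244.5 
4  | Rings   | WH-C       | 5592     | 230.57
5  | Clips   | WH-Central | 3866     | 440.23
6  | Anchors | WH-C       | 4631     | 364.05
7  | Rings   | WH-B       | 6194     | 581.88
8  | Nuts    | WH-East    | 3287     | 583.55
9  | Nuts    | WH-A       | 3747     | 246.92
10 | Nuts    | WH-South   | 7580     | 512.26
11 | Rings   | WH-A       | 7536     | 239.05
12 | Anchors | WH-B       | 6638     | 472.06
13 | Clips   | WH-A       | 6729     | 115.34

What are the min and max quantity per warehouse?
SELECT warehouse, MIN(quantity), MAX(quantity)
FROM inventory
GROUP BY warehouse

Result:
  WH-A: min=2777, max=7536
  WH-B: min=5297, max=6638
  WH-C: min=185, max=5592
  WH-Central: min=3866, max=3866
  WH-East: min=3287, max=3287
  WH-South: min=7580, max=7580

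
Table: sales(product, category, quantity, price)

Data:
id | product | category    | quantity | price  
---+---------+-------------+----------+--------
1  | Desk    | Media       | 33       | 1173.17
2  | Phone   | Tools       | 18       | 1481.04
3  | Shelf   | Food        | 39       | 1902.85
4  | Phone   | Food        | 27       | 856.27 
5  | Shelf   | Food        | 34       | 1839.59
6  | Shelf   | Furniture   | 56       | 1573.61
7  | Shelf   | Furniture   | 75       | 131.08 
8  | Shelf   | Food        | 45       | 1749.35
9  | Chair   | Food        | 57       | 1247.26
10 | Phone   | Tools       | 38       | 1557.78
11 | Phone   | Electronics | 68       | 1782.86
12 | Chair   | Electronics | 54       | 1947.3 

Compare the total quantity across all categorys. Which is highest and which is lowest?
SELECT category, SUM(quantity)
FROM sales
GROUP BY category
ORDER BY SUM(quantity)

All groups:
  Media: 33
  Tools: 56
  Electronics: 122
  Furniture: 131
  Food: 202

Highest: Food (202)
Lowest: Media (33)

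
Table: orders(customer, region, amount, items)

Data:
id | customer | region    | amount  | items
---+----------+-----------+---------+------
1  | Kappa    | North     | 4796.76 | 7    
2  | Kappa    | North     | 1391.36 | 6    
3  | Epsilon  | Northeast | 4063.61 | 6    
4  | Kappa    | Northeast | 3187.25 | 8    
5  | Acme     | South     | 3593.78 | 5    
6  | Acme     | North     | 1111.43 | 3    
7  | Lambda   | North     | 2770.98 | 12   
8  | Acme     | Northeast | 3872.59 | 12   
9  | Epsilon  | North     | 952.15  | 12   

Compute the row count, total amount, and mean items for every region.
SELECT region,
       COUNT(*) as cnt,
       SUM(amount) as total_amount,
       AVG(items) as avg_items
FROM orders
GROUP BY region

Result:
  North: 5 records, 11022.68 total amount, 8.00 avg items
  Northeast: 3 records, 11123.45 total amount, 8.67 avg items
  South: 1 records, 3593.78 total amount, 5.00 avg items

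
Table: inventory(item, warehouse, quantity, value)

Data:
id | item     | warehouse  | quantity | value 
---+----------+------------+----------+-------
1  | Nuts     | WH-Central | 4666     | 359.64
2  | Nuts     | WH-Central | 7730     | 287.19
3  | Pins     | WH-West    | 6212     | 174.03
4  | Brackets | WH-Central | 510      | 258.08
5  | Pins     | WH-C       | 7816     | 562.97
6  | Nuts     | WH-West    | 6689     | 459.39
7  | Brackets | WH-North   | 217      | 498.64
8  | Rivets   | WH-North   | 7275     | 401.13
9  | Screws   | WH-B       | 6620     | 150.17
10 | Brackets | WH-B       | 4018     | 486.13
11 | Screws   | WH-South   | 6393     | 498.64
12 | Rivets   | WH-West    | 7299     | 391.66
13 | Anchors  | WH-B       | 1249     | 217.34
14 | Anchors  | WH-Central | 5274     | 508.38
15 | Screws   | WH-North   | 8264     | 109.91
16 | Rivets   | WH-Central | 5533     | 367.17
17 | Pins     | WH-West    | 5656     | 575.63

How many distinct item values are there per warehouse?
SELECT warehouse, COUNT(DISTINCT item)
FROM inventory
GROUP BY warehouse

Result:
  WH-B: 3 distinct
  WH-C: 1 distinct
  WH-Central: 4 distinct
  WH-North: 3 distinct
  WH-South: 1 distinct
  WH-West: 3 distinct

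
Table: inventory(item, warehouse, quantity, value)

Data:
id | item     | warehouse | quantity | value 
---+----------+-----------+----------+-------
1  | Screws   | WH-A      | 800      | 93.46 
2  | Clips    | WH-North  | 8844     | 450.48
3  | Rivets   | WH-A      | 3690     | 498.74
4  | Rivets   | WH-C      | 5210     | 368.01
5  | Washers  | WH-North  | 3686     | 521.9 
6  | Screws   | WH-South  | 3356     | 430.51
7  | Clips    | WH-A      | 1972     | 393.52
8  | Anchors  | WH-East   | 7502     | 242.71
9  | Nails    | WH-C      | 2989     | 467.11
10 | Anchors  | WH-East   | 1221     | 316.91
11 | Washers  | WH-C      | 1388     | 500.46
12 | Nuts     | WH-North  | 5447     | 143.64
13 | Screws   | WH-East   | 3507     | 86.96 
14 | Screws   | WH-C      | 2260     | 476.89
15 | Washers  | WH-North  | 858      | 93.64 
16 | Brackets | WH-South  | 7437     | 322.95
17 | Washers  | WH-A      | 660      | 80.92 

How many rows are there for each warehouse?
SELECT warehouse, COUNT(*) as count
FROM inventory
GROUP BY warehouse

Result:
  WH-A: 4
  WH-C: 4
  WH-East: 3
  WH-North: 4
  WH-South: 2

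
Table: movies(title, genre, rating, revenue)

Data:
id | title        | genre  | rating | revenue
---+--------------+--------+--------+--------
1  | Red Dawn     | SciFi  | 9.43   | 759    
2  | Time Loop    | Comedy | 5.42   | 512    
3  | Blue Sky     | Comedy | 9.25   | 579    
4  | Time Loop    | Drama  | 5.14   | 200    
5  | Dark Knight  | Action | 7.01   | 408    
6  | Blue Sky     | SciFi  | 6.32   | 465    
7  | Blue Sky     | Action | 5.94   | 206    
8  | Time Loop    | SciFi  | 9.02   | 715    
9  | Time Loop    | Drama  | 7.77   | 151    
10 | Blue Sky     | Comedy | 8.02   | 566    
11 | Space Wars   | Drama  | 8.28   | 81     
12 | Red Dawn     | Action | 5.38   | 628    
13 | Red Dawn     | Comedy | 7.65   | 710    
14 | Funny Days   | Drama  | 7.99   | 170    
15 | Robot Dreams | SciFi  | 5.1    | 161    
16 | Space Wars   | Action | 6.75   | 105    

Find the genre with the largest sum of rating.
SELECT genre, SUM(rating) as val
FROM movies
GROUP BY genre
ORDER BY val DESC
LIMIT 1

Result: Comedy with sum(rating) = 30.34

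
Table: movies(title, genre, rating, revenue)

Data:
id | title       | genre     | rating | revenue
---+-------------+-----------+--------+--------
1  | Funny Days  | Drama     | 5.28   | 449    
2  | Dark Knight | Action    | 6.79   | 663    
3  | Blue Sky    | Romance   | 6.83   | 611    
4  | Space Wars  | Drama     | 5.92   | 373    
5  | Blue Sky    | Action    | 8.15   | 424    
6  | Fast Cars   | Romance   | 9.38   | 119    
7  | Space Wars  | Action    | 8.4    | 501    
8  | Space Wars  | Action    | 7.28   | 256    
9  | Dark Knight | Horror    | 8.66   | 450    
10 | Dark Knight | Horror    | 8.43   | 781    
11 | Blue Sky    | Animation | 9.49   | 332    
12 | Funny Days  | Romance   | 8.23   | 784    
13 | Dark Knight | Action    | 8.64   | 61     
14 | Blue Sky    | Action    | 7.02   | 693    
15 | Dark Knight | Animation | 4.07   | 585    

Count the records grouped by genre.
SELECT genre, COUNT(*) as count
FROM movies
GROUP BY genre

Result:
  Action: 6
  Animation: 2
  Drama: 2
  Horror: 2
  Romance: 3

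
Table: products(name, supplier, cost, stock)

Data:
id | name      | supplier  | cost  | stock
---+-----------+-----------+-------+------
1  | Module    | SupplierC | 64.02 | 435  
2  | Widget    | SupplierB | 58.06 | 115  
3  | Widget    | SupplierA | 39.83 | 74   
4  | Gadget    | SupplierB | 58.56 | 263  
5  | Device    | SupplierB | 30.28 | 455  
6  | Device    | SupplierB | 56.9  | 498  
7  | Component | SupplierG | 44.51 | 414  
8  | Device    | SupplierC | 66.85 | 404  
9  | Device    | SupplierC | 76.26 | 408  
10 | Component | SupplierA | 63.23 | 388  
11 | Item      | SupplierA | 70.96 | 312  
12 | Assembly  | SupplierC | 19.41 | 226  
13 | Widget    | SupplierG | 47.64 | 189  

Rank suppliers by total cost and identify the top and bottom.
SELECT supplier, SUM(cost)
FROM products
GROUP BY supplier
ORDER BY SUM(cost)

All groups:
  SupplierG: 92.15
  SupplierA: 174.02
  SupplierB: 203.80
  SupplierC: 226.54

Highest: SupplierC (226.54)
Lowest: SupplierG (92.15)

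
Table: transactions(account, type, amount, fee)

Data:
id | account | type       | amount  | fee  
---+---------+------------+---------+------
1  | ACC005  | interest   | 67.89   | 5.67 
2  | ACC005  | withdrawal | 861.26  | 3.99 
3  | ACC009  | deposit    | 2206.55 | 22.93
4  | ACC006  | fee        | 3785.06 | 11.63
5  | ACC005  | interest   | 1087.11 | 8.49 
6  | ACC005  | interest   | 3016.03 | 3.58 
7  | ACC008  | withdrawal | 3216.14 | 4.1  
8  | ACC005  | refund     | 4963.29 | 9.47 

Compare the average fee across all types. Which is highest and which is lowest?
SELECT type, AVG(fee)
FROM transactions
GROUP BY type
ORDER BY AVG(fee)

All groups:
  withdrawal: 4.05
  interest: 5.91
  refund: 9.47
  fee: 11.63
  deposit: 22.93

Highest: deposit (22.93)
Lowest: withdrawal (4.05)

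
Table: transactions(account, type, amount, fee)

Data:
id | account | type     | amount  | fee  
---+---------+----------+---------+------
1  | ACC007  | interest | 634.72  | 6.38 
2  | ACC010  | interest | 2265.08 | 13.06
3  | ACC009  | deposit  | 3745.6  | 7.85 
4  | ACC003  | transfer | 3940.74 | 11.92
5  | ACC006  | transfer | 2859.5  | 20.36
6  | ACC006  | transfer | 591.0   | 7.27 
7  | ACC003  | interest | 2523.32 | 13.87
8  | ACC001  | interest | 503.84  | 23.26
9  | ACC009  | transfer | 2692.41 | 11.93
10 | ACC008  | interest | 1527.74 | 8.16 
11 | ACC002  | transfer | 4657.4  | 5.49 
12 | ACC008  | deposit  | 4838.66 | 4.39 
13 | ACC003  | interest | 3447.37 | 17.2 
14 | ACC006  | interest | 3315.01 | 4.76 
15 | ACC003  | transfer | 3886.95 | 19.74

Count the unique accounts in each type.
SELECT type, COUNT(DISTINCT account)
FROM transactions
GROUP BY type

Result:
  deposit: 2 distinct
  interest: 6 distinct
  transfer: 4 distinct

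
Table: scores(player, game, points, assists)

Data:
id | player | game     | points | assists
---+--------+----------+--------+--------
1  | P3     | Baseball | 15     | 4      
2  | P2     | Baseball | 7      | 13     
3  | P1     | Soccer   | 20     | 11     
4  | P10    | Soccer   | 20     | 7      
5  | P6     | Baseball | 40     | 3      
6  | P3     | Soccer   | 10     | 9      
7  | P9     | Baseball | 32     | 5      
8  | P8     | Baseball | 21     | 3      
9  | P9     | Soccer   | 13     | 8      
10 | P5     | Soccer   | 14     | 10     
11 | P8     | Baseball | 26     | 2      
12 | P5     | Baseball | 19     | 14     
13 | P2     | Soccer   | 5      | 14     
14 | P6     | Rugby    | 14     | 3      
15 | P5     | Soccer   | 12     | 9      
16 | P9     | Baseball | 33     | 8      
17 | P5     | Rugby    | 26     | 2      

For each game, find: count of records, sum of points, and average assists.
SELECT game,
       COUNT(*) as cnt,
       SUM(points) as total_points,
       AVG(assists) as avg_assists
FROM scores
GROUP BY game

Result:
  Baseball: 8 records, 193 total points, 6.50 avg assists
  Rugby: 2 records, 40 total points, 2.50 avg assists
  Soccer: 7 records, 94 total points, 9.71 avg assists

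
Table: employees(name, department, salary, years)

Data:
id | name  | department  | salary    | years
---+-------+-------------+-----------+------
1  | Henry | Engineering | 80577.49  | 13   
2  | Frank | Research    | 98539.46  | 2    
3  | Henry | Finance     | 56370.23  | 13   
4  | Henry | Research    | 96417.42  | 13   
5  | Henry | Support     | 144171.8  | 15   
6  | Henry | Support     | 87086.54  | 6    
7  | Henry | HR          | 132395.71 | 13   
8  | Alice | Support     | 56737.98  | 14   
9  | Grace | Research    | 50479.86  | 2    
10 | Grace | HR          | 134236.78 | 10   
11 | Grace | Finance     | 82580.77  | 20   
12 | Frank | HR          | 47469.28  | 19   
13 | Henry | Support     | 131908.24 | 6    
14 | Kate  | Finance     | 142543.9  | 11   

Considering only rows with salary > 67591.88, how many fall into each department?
SELECT department, COUNT(*)
FROM employees
WHERE salary > 67591.88
GROUP BY department

Note: WHERE filters rows before grouping.

Result:
  Engineering: 1
  Finance: 2
  HR: 2
  Research: 2
  Support: 3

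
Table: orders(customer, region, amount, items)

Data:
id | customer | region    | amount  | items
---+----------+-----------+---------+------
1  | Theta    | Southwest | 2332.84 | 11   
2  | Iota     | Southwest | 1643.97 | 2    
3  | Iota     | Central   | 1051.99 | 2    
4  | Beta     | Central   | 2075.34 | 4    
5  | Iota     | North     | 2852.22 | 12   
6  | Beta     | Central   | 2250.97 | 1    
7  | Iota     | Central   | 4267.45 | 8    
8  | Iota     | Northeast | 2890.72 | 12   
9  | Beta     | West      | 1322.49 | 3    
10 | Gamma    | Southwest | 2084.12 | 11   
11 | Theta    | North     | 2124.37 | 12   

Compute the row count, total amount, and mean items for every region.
SELECT region,
       COUNT(*) as cnt,
       SUM(amount) as total_amount,
       AVG(items) as avg_items
FROM orders
GROUP BY region

Result:
  Central: 4 records, 9645.75 total amount, 3.75 avg items
  North: 2 records, 4976.59 total amount, 12.00 avg items
  Northeast: 1 records, 2890.72 total amount, 12.00 avg items
  Southwest: 3 records, 6060.93 total amount, 8.00 avg items
  West: 1 records, 1322.49 total amount, 3.00 avg items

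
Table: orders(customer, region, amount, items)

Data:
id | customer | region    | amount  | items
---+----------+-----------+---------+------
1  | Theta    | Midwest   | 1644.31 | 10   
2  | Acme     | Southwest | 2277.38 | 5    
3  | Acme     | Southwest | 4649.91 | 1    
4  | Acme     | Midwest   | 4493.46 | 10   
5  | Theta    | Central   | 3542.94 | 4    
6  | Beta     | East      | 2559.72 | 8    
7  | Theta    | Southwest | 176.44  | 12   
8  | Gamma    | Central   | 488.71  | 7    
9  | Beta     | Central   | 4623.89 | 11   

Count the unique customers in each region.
SELECT region, COUNT(DISTINCT customer)
FROM orders
GROUP BY region

Result:
  Central: 3 distinct
  East: 1 distinct
  Midwest: 2 distinct
  Southwest: 2 distinct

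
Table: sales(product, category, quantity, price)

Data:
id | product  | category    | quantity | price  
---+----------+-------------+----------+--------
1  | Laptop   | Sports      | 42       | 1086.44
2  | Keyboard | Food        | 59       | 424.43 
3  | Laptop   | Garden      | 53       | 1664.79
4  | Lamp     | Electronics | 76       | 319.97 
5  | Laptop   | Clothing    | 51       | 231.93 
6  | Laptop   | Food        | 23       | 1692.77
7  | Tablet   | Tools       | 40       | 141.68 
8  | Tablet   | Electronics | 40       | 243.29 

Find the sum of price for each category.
SELECT category, SUM(price) as result
FROM sales
GROUP BY category

Result:
  Clothing: 231.93
  Electronics: 563.26
  Food: 2117.20
  Garden: 1664.79
  Sports: 1086.44
  Tools: 141.68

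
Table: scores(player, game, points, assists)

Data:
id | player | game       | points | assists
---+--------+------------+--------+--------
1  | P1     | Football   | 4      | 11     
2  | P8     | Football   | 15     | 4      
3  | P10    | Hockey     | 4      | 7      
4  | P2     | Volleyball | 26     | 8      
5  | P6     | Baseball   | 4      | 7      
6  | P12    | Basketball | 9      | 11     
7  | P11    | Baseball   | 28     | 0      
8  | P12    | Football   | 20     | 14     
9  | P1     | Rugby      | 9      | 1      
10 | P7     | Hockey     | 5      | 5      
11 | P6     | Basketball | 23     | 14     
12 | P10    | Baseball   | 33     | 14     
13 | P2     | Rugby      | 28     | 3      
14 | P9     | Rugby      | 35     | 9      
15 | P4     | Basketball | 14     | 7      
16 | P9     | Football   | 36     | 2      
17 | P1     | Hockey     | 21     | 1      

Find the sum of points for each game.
SELECT game, SUM(points) as result
FROM scores
GROUP BY game

Result:
  Baseball: 65
  Basketball: 46
  Football: 75
  Hockey: 30
  Rugby: 72
  Volleyball: 26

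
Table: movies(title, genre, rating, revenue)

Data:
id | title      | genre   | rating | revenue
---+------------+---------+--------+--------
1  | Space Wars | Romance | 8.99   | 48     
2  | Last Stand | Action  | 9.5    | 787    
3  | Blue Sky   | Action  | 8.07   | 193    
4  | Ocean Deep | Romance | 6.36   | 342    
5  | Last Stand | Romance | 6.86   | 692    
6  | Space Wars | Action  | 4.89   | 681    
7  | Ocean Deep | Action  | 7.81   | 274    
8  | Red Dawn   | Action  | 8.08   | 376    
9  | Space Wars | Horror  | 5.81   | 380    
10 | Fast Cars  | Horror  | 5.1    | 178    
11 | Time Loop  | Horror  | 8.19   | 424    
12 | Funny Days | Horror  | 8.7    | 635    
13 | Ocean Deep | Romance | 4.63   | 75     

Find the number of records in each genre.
SELECT genre, COUNT(*) as count
FROM movies
GROUP BY genre

Result:
  Action: 5
  Horror: 4
  Romance: 4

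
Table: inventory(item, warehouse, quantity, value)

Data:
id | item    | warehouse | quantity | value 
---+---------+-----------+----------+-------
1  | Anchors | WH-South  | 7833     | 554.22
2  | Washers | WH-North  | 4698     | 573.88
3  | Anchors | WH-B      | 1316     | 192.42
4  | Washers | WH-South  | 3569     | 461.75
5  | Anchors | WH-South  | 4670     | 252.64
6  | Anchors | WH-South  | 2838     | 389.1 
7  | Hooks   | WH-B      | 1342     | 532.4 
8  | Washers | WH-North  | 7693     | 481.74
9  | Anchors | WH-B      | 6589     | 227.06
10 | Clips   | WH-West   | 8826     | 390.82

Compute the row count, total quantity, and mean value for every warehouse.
SELECT warehouse,
       COUNT(*) as cnt,
       SUM(quantity) as total_quantity,
       AVG(value) as avg_value
FROM inventory
GROUP BY warehouse

Result:
  WH-B: 3 records, 9247 total quantity, 317.29 avg value
  WH-North: 2 records, 12391 total quantity, 527.81 avg value
  WH-South: 4 records, 18910 total quantity, 414.43 avg value
  WH-West: 1 records, 8826 total quantity, 390.82 avg value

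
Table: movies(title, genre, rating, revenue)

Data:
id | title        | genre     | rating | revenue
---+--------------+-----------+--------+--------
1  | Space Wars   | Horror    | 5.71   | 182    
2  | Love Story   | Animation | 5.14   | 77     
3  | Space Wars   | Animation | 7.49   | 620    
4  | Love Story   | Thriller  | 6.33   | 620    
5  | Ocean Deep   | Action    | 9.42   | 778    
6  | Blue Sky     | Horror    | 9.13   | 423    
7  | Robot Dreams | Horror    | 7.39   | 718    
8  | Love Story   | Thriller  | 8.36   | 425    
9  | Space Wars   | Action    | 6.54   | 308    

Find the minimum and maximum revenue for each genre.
SELECT genre, MIN(revenue), MAX(revenue)
FROM movies
GROUP BY genre

Result:
  Action: min=308, max=778
  Animation: min=77, max=620
  Horror: min=182, max=718
  Thriller: min=425, max=620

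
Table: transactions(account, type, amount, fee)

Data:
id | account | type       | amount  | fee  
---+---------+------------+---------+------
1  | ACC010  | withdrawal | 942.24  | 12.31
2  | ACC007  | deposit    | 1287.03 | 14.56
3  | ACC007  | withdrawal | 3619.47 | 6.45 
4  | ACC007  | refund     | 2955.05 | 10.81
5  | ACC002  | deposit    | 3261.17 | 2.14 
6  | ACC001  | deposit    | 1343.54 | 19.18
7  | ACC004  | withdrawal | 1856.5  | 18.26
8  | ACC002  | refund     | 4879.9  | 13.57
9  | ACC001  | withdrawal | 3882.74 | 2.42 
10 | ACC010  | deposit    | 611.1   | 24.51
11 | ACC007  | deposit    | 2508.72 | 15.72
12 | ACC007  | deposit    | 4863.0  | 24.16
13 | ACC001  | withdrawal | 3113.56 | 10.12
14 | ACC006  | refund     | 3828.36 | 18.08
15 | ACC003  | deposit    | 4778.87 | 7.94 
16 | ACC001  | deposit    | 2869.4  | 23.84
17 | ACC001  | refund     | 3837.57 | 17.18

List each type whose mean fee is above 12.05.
SELECT type, AVG(fee)
FROM transactions
GROUP BY type
HAVING AVG(fee) > 12.05

Result:
  deposit: avg=16.51
  refund: avg=14.91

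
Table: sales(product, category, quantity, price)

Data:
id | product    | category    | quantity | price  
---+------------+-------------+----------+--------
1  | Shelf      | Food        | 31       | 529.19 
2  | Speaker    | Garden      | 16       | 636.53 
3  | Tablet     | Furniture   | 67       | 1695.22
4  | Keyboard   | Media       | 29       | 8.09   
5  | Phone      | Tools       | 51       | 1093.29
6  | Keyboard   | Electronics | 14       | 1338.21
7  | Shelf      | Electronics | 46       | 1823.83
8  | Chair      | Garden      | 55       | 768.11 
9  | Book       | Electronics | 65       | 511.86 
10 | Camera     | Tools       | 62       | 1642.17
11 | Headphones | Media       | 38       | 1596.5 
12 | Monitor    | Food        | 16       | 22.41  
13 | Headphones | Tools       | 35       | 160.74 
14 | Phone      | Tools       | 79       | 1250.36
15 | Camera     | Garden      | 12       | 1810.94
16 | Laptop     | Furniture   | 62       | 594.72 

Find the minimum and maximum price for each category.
SELECT category, MIN(price), MAX(price)
FROM sales
GROUP BY category

Result:
  Electronics: min=511.86, max=1823.83
  Food: min=22.41, max=529.19
  Furniture: min=594.72, max=1695.22
  Garden: min=636.53, max=1810.94
  Media: min=8.09, max=1596.50
  Tools: min=160.74, max=1642.17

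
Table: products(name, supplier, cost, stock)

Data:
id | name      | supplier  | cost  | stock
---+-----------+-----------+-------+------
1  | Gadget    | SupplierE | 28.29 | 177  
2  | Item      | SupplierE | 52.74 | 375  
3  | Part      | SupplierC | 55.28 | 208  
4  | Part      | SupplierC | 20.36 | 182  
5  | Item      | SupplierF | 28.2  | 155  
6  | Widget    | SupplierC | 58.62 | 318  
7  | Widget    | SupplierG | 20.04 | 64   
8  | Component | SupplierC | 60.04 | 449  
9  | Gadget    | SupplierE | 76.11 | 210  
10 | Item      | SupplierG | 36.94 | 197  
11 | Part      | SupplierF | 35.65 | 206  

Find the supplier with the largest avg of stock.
SELECT supplier, AVG(stock) as val
FROM products
GROUP BY supplier
ORDER BY val DESC
LIMIT 1

Result: SupplierC with avg(stock) = 289.25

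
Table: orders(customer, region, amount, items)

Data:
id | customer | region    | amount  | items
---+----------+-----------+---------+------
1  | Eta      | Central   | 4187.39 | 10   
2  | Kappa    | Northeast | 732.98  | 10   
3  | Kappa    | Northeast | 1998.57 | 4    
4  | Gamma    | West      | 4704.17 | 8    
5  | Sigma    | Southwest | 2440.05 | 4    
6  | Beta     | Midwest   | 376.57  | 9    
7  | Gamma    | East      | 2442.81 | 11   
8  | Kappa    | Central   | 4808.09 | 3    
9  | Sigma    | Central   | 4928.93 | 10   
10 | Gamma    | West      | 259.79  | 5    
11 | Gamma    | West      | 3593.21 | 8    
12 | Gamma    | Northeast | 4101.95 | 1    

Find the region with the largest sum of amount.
SELECT region, SUM(amount) as val
FROM orders
GROUP BY region
ORDER BY val DESC
LIMIT 1

Result: Central with sum(amount) = 13924.41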